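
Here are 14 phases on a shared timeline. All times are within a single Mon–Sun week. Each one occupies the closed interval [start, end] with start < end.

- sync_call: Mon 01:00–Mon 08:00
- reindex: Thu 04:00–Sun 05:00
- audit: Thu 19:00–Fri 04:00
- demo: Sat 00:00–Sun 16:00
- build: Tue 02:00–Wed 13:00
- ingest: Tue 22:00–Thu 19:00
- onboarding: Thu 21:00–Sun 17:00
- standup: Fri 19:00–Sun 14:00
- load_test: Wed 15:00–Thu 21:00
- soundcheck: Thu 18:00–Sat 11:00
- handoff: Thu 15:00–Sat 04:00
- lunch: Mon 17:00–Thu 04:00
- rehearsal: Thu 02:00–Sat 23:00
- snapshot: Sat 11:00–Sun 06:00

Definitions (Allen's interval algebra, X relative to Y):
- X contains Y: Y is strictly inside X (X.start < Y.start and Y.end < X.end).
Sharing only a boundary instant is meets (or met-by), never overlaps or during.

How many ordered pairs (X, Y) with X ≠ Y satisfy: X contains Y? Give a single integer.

Checking all 182 ordered pairs for relation 'contains'; matching pairs in alphabetical order:
(demo, snapshot): demo contains snapshot ✓
(handoff, audit): handoff contains audit ✓
(lunch, build): lunch contains build ✓
(onboarding, demo): onboarding contains demo ✓
(onboarding, snapshot): onboarding contains snapshot ✓
(onboarding, standup): onboarding contains standup ✓
(rehearsal, audit): rehearsal contains audit ✓
(rehearsal, handoff): rehearsal contains handoff ✓
(rehearsal, soundcheck): rehearsal contains soundcheck ✓
(reindex, audit): reindex contains audit ✓
(reindex, handoff): reindex contains handoff ✓
(reindex, soundcheck): reindex contains soundcheck ✓
(soundcheck, audit): soundcheck contains audit ✓
(standup, snapshot): standup contains snapshot ✓
Count: 14.

14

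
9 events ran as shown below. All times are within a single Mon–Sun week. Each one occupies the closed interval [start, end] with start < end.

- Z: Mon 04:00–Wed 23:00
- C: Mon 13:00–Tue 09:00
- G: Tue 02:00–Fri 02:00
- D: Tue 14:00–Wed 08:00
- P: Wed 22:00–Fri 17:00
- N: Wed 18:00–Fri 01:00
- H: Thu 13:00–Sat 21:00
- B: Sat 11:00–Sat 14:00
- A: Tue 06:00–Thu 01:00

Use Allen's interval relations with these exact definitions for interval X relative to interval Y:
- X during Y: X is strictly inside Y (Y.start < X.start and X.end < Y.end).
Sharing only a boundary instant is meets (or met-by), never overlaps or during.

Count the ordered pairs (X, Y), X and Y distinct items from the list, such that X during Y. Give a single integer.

7

Checking all 72 ordered pairs for relation 'during'; matching pairs in alphabetical order:
(A, G): A during G ✓
(B, H): B during H ✓
(C, Z): C during Z ✓
(D, A): D during A ✓
(D, G): D during G ✓
(D, Z): D during Z ✓
(N, G): N during G ✓
Count: 7.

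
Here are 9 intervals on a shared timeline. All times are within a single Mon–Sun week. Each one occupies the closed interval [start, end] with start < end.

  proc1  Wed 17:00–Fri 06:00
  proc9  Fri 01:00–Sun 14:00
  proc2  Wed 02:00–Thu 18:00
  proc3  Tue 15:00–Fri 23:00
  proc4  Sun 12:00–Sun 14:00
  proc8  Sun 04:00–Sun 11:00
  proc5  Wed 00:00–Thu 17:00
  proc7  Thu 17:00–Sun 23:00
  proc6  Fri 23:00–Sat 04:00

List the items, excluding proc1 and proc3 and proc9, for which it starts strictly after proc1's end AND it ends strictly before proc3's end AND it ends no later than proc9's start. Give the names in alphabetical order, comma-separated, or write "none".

Conditions: its start is strictly after proc1's end (X.start > Fri 06:00) AND its end is strictly before proc3's end (X.end < Fri 23:00) AND its end is no later than proc9's start (X.end <= Fri 01:00).
proc2: start Wed 02:00 > Fri 06:00? ✗; end Thu 18:00 < Fri 23:00? ✓; end Thu 18:00 <= Fri 01:00? ✓ → no.
proc4: start Sun 12:00 > Fri 06:00? ✓; end Sun 14:00 < Fri 23:00? ✗; end Sun 14:00 <= Fri 01:00? ✗ → no.
proc5: start Wed 00:00 > Fri 06:00? ✗; end Thu 17:00 < Fri 23:00? ✓; end Thu 17:00 <= Fri 01:00? ✓ → no.
proc6: start Fri 23:00 > Fri 06:00? ✓; end Sat 04:00 < Fri 23:00? ✗; end Sat 04:00 <= Fri 01:00? ✗ → no.
proc7: start Thu 17:00 > Fri 06:00? ✗; end Sun 23:00 < Fri 23:00? ✗; end Sun 23:00 <= Fri 01:00? ✗ → no.
proc8: start Sun 04:00 > Fri 06:00? ✓; end Sun 11:00 < Fri 23:00? ✗; end Sun 11:00 <= Fri 01:00? ✗ → no.
Result: none.

none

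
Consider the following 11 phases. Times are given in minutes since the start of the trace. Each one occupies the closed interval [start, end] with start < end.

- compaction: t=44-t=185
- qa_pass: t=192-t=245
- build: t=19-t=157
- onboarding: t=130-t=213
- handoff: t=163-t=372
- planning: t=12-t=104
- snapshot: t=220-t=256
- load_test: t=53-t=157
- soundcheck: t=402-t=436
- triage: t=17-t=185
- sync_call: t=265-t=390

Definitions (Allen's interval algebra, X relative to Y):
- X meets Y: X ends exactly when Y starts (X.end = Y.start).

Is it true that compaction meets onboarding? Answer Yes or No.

compaction = [t=44, t=185], onboarding = [t=130, t=213].
Actual relation of compaction to onboarding: overlaps.
Asked whether 'meets' holds → No.

No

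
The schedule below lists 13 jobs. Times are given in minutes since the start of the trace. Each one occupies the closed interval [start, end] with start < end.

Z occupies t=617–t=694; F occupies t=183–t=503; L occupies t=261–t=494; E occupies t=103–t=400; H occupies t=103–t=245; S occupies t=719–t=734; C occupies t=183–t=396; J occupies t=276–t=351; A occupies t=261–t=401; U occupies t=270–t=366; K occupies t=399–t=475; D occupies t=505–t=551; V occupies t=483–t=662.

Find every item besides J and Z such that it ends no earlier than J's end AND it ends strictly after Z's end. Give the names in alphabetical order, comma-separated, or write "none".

S

Conditions: its end is no earlier than J's end (X.end >= t=351) AND its end is strictly after Z's end (X.end > t=694).
A: end t=401 >= t=351? ✓; end t=401 > t=694? ✗ → no.
C: end t=396 >= t=351? ✓; end t=396 > t=694? ✗ → no.
D: end t=551 >= t=351? ✓; end t=551 > t=694? ✗ → no.
E: end t=400 >= t=351? ✓; end t=400 > t=694? ✗ → no.
F: end t=503 >= t=351? ✓; end t=503 > t=694? ✗ → no.
H: end t=245 >= t=351? ✗; end t=245 > t=694? ✗ → no.
K: end t=475 >= t=351? ✓; end t=475 > t=694? ✗ → no.
L: end t=494 >= t=351? ✓; end t=494 > t=694? ✗ → no.
S: end t=734 >= t=351? ✓; end t=734 > t=694? ✓ → yes.
U: end t=366 >= t=351? ✓; end t=366 > t=694? ✗ → no.
V: end t=662 >= t=351? ✓; end t=662 > t=694? ✗ → no.
Result: S.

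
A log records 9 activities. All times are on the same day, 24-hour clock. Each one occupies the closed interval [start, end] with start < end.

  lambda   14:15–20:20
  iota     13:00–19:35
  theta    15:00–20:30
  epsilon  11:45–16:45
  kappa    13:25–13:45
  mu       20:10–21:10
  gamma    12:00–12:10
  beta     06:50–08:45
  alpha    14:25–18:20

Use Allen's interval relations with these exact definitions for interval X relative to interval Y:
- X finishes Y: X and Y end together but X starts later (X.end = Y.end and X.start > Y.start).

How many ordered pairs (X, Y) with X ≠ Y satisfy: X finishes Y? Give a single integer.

Checking all 72 ordered pairs for relation 'finishes'; matching pairs in alphabetical order:
No pair satisfies it.
Count: 0.

0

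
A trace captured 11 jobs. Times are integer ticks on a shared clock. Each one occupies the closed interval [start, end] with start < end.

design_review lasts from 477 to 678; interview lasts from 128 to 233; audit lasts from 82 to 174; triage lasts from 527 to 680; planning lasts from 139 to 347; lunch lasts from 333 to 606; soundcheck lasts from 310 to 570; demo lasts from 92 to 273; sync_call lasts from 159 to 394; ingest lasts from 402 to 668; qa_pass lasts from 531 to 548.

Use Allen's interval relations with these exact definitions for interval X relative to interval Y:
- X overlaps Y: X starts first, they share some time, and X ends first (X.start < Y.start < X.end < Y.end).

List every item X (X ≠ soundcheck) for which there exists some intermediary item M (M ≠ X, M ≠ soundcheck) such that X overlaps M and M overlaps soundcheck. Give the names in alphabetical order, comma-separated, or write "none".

audit, demo, interview, planning

Target soundcheck = [310, 570].
Intermediaries M with M overlaps soundcheck: planning, sync_call.
Via planning — items with X overlaps planning: audit, demo, interview.
Via sync_call — items with X overlaps sync_call: audit, demo, interview, planning.
Union: audit, demo, interview, planning.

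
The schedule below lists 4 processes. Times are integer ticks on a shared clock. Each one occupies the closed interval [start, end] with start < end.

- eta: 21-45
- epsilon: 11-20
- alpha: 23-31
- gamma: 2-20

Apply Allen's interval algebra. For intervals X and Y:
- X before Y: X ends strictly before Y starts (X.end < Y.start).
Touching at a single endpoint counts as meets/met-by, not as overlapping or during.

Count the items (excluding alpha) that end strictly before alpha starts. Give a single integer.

2

Target alpha = [23, 31].
epsilon [11, 20] → before → counts.
eta [21, 45] → contains → no.
gamma [2, 20] → before → counts.
Total: 2.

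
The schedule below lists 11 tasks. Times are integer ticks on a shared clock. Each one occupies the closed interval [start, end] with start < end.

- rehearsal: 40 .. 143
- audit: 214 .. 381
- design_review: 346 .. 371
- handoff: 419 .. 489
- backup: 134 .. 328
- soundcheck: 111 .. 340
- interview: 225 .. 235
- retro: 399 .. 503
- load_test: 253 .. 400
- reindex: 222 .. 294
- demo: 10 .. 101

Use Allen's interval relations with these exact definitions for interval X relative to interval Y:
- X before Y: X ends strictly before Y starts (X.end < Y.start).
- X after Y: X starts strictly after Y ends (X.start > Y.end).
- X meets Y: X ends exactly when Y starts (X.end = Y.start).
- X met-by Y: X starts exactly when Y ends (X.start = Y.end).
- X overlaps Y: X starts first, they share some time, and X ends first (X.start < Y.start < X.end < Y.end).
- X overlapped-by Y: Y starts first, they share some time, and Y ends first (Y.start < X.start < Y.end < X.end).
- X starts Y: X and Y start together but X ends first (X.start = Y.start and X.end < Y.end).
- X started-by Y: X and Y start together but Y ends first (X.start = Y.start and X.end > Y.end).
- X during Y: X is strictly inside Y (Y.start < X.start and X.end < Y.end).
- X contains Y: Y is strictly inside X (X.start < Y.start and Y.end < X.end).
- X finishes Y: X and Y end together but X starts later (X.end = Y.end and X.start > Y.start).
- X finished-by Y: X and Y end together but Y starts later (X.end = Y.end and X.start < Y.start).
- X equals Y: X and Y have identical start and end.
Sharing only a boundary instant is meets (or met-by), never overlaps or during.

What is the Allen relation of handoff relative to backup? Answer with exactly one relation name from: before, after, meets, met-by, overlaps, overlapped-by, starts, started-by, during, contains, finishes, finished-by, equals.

handoff = [419, 489]; backup = [134, 328].
Compare endpoints: handoff.start > backup.start, handoff.start > backup.end, handoff.end > backup.start, handoff.end > backup.end.
That pattern is 'after'.

after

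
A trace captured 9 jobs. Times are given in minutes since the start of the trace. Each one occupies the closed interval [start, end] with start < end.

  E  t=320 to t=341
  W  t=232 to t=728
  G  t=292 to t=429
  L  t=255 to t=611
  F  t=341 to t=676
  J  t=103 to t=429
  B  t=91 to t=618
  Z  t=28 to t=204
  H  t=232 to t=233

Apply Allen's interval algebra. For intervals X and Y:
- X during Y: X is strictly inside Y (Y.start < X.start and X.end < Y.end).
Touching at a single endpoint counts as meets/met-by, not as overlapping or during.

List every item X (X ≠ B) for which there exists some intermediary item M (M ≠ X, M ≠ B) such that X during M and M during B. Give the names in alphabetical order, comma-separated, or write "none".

Target B = [t=91, t=618].
Intermediaries M with M during B: E, G, H, J, L.
Via E — items with X during E: none.
Via G — items with X during G: E.
Via H — items with X during H: none.
Via J — items with X during J: E, H.
Via L — items with X during L: E, G.
Union: E, G, H.

E, G, H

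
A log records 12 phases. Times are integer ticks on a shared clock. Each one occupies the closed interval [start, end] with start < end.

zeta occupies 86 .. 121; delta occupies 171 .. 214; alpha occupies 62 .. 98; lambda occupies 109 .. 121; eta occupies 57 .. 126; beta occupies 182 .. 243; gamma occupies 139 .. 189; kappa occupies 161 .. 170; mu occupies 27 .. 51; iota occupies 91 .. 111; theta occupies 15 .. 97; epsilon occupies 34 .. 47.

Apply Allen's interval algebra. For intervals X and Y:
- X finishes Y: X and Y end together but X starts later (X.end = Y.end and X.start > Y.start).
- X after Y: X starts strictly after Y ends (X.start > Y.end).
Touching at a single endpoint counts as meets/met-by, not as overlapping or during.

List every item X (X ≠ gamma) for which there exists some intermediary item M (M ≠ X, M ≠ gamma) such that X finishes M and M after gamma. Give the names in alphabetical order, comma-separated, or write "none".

Target gamma = [139, 189].
Intermediaries M with M after gamma: none.
Union: none.

none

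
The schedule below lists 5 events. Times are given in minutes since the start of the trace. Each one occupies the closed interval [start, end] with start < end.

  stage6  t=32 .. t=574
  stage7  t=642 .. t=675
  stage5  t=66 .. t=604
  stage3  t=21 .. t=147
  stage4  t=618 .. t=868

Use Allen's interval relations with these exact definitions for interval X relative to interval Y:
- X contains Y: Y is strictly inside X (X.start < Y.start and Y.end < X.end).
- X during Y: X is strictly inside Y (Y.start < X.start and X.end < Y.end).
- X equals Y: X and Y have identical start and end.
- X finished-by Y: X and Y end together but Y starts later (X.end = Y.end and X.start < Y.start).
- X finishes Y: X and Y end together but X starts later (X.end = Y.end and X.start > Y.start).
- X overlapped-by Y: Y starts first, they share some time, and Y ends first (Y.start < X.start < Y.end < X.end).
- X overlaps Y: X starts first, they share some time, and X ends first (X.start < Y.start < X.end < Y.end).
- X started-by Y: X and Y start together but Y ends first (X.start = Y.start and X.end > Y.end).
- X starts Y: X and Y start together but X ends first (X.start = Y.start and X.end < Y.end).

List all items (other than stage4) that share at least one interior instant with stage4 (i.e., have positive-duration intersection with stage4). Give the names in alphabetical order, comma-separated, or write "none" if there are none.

Target stage4 = [t=618, t=868].
stage3 [t=21, t=147] → before → no.
stage5 [t=66, t=604] → before → no.
stage6 [t=32, t=574] → before → no.
stage7 [t=642, t=675] → during → yes.
Result: stage7.

stage7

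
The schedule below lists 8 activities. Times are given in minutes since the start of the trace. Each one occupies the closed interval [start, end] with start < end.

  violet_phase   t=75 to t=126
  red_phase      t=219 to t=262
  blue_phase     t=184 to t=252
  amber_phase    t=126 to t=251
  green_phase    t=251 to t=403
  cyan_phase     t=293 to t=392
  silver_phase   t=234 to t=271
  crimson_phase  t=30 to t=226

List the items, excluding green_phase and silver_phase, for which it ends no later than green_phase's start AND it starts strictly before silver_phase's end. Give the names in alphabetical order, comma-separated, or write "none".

amber_phase, crimson_phase, violet_phase

Conditions: its end is no later than green_phase's start (X.end <= t=251) AND its start is strictly before silver_phase's end (X.start < t=271).
amber_phase: end t=251 <= t=251? ✓; start t=126 < t=271? ✓ → yes.
blue_phase: end t=252 <= t=251? ✗; start t=184 < t=271? ✓ → no.
crimson_phase: end t=226 <= t=251? ✓; start t=30 < t=271? ✓ → yes.
cyan_phase: end t=392 <= t=251? ✗; start t=293 < t=271? ✗ → no.
red_phase: end t=262 <= t=251? ✗; start t=219 < t=271? ✓ → no.
violet_phase: end t=126 <= t=251? ✓; start t=75 < t=271? ✓ → yes.
Result: amber_phase, crimson_phase, violet_phase.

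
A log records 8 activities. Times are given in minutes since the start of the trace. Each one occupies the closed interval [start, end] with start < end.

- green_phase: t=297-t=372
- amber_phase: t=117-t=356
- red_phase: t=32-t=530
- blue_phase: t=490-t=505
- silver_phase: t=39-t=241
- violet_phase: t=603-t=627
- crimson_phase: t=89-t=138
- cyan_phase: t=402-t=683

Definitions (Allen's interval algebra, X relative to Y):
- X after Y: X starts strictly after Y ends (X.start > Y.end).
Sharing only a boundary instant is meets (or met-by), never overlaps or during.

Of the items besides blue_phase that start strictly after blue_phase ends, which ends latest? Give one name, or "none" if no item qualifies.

Target blue_phase = [t=490, t=505].
amber_phase [t=117, t=356] → before → excluded.
crimson_phase [t=89, t=138] → before → excluded.
cyan_phase [t=402, t=683] → contains → excluded.
green_phase [t=297, t=372] → before → excluded.
red_phase [t=32, t=530] → contains → excluded.
silver_phase [t=39, t=241] → before → excluded.
violet_phase [t=603, t=627] → after → candidate.
Among candidates, latest end is t=627 → violet_phase.

violet_phase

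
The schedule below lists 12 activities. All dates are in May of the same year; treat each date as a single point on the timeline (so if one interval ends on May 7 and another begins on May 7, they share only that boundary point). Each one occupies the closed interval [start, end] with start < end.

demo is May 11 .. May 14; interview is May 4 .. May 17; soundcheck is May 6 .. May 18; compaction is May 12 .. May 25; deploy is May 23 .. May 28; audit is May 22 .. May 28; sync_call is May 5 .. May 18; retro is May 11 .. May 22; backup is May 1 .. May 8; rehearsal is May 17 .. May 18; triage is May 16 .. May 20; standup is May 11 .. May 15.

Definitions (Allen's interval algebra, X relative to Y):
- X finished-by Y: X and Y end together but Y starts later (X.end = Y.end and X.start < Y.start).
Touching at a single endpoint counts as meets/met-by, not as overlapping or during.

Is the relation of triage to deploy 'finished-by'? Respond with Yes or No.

No

triage = [May 16, May 20], deploy = [May 23, May 28].
Actual relation of triage to deploy: before.
Asked whether 'finished-by' holds → No.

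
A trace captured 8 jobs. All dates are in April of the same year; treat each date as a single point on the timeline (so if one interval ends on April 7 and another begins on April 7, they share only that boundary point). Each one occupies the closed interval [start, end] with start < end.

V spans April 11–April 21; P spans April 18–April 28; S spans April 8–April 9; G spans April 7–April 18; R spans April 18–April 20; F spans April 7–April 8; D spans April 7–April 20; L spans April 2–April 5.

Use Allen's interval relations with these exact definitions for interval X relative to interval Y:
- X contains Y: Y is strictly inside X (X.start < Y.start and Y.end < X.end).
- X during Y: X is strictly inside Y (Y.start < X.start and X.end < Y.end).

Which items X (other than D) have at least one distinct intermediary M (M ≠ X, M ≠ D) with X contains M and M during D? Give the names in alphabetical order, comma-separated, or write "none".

G

Target D = [April 7, April 20].
Intermediaries M with M during D: S.
Via S — items with X contains S: G.
Union: G.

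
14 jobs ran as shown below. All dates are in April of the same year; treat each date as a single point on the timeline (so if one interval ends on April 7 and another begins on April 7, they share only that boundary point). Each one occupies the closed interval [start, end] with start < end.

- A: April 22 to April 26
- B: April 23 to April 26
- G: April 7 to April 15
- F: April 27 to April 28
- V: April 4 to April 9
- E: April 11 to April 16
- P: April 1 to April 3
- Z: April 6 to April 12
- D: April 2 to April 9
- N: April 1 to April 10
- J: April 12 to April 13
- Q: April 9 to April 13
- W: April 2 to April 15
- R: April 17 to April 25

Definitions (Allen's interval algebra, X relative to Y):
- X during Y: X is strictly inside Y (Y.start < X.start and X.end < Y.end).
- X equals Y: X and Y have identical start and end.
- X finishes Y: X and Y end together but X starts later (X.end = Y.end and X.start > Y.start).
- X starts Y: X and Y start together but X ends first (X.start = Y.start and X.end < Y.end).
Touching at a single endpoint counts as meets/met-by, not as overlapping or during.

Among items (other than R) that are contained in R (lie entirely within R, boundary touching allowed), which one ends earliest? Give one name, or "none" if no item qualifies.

none

Target R = [April 17, April 25].
A [April 22, April 26] → overlapped-by → excluded.
B [April 23, April 26] → overlapped-by → excluded.
D [April 2, April 9] → before → excluded.
E [April 11, April 16] → before → excluded.
F [April 27, April 28] → after → excluded.
G [April 7, April 15] → before → excluded.
J [April 12, April 13] → before → excluded.
N [April 1, April 10] → before → excluded.
P [April 1, April 3] → before → excluded.
Q [April 9, April 13] → before → excluded.
V [April 4, April 9] → before → excluded.
W [April 2, April 15] → before → excluded.
Z [April 6, April 12] → before → excluded.
No candidates → none.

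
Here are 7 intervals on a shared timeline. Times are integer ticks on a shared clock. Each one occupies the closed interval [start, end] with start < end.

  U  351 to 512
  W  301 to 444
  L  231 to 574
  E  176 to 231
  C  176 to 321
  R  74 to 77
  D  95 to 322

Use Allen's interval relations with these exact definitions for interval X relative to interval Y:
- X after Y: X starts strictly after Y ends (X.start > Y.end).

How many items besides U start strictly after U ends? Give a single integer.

Target U = [351, 512].
C [176, 321] → before → no.
D [95, 322] → before → no.
E [176, 231] → before → no.
L [231, 574] → contains → no.
R [74, 77] → before → no.
W [301, 444] → overlaps → no.
Total: 0.

0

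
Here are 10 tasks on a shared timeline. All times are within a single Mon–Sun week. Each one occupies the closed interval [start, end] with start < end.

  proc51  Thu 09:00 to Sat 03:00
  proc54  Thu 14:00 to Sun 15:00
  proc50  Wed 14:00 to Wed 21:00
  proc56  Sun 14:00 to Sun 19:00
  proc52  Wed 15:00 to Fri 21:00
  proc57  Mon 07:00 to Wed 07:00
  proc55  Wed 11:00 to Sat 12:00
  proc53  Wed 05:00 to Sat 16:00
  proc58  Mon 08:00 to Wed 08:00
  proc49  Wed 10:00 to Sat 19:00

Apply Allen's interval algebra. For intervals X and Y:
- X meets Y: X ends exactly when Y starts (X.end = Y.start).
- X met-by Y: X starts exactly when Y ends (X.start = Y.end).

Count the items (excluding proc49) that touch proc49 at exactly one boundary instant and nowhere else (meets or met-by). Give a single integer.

0

Target proc49 = [Wed 10:00, Sat 19:00].
proc50 [Wed 14:00, Wed 21:00] → during → no.
proc51 [Thu 09:00, Sat 03:00] → during → no.
proc52 [Wed 15:00, Fri 21:00] → during → no.
proc53 [Wed 05:00, Sat 16:00] → overlaps → no.
proc54 [Thu 14:00, Sun 15:00] → overlapped-by → no.
proc55 [Wed 11:00, Sat 12:00] → during → no.
proc56 [Sun 14:00, Sun 19:00] → after → no.
proc57 [Mon 07:00, Wed 07:00] → before → no.
proc58 [Mon 08:00, Wed 08:00] → before → no.
Total: 0.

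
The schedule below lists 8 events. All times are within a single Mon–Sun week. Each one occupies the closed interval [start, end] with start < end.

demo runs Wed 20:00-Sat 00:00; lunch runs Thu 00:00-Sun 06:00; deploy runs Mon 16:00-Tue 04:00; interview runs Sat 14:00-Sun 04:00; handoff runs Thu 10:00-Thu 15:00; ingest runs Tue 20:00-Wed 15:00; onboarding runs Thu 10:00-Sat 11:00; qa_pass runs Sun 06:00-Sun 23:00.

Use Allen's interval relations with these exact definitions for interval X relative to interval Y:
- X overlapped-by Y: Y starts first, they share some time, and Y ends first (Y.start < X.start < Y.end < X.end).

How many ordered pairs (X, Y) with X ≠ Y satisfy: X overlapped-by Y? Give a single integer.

Checking all 56 ordered pairs for relation 'overlapped-by'; matching pairs in alphabetical order:
(lunch, demo): lunch overlapped-by demo ✓
(onboarding, demo): onboarding overlapped-by demo ✓
Count: 2.

2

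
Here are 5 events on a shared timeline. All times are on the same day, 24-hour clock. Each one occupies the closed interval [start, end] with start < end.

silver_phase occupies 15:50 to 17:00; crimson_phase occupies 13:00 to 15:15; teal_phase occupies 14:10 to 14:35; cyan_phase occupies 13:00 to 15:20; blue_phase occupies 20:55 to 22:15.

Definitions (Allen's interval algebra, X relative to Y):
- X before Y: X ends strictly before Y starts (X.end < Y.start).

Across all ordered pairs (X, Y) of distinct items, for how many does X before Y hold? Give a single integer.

7

Checking all 20 ordered pairs for relation 'before'; matching pairs in alphabetical order:
(crimson_phase, blue_phase): crimson_phase before blue_phase ✓
(crimson_phase, silver_phase): crimson_phase before silver_phase ✓
(cyan_phase, blue_phase): cyan_phase before blue_phase ✓
(cyan_phase, silver_phase): cyan_phase before silver_phase ✓
(silver_phase, blue_phase): silver_phase before blue_phase ✓
(teal_phase, blue_phase): teal_phase before blue_phase ✓
(teal_phase, silver_phase): teal_phase before silver_phase ✓
Count: 7.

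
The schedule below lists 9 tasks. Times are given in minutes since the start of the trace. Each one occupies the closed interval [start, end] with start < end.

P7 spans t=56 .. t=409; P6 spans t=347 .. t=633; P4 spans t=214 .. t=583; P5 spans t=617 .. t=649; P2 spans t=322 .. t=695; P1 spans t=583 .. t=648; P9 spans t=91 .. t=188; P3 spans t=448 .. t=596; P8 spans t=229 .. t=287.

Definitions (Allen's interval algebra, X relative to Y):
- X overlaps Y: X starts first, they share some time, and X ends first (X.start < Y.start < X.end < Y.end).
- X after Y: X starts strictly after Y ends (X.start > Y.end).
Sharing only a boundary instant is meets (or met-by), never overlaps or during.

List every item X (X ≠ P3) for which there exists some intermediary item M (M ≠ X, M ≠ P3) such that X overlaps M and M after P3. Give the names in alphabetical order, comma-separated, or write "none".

P1, P6

Target P3 = [t=448, t=596].
Intermediaries M with M after P3: P5.
Via P5 — items with X overlaps P5: P1, P6.
Union: P1, P6.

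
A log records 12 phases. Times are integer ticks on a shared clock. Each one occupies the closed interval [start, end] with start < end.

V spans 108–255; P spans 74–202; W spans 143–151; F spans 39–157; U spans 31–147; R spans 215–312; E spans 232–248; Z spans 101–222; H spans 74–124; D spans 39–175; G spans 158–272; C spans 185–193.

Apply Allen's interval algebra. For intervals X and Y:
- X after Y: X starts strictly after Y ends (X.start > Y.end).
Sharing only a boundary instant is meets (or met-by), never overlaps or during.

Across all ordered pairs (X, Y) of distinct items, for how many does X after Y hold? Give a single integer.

Checking all 132 ordered pairs for relation 'after'; matching pairs in alphabetical order:
(C, D): C after D ✓
(C, F): C after F ✓
(C, H): C after H ✓
(C, U): C after U ✓
(C, W): C after W ✓
(E, C): E after C ✓
(E, D): E after D ✓
(E, F): E after F ✓
(E, H): E after H ✓
(E, P): E after P ✓
(E, U): E after U ✓
(E, W): E after W ✓
(E, Z): E after Z ✓
(G, F): G after F ✓
(G, H): G after H ✓
(G, U): G after U ✓
(G, W): G after W ✓
(R, C): R after C ✓
(R, D): R after D ✓
(R, F): R after F ✓
(R, H): R after H ✓
(R, P): R after P ✓
(R, U): R after U ✓
(R, W): R after W ✓
... plus 1 further pairs not listed.
Count: 25.

25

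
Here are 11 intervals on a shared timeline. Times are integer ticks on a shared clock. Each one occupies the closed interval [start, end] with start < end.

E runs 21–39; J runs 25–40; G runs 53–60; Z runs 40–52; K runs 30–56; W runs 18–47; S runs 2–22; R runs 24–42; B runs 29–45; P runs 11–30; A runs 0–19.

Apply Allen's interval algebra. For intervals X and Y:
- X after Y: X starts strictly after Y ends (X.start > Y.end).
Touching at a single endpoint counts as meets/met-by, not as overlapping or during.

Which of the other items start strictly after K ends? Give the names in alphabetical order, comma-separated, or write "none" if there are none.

Target K = [30, 56].
A [0, 19] → before → no.
B [29, 45] → overlaps → no.
E [21, 39] → overlaps → no.
G [53, 60] → overlapped-by → no.
J [25, 40] → overlaps → no.
P [11, 30] → meets → no.
R [24, 42] → overlaps → no.
S [2, 22] → before → no.
W [18, 47] → overlaps → no.
Z [40, 52] → during → no.
Result: none.

none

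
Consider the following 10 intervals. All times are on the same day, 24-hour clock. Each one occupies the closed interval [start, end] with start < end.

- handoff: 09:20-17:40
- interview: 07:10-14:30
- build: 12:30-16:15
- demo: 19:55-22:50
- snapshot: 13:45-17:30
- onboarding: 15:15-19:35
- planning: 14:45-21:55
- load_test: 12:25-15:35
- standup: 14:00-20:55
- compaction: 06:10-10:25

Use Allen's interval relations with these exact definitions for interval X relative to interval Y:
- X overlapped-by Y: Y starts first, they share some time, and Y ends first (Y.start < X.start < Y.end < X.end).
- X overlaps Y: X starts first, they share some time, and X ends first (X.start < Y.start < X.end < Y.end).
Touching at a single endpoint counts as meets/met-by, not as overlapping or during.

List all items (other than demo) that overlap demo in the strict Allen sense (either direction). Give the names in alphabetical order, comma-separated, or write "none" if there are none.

Target demo = [19:55, 22:50].
build [12:30, 16:15] → before → no.
compaction [06:10, 10:25] → before → no.
handoff [09:20, 17:40] → before → no.
interview [07:10, 14:30] → before → no.
load_test [12:25, 15:35] → before → no.
onboarding [15:15, 19:35] → before → no.
planning [14:45, 21:55] → overlaps → yes.
snapshot [13:45, 17:30] → before → no.
standup [14:00, 20:55] → overlaps → yes.
Result: planning, standup.

planning, standup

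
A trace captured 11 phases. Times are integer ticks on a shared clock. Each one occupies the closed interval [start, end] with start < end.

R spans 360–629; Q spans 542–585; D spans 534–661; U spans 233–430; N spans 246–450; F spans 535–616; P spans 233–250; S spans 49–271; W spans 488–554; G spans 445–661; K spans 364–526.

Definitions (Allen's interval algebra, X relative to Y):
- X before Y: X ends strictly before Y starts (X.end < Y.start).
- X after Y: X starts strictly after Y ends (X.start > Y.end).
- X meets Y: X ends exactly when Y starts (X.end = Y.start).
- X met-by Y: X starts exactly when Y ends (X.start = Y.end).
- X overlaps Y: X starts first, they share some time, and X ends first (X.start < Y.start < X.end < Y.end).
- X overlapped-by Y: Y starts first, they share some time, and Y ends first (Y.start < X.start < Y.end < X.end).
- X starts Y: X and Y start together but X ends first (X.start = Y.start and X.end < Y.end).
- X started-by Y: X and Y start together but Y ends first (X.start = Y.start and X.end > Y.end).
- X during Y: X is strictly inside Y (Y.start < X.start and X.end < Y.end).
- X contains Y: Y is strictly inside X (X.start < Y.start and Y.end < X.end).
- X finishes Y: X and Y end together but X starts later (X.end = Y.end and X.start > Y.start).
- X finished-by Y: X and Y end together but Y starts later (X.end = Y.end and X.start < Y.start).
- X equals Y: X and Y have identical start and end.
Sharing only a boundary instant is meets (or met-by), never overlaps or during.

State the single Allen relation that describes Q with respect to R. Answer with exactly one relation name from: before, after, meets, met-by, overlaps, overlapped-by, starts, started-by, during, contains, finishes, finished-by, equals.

during

Q = [542, 585]; R = [360, 629].
Compare endpoints: Q.start > R.start, Q.start < R.end, Q.end > R.start, Q.end < R.end.
That pattern is 'during'.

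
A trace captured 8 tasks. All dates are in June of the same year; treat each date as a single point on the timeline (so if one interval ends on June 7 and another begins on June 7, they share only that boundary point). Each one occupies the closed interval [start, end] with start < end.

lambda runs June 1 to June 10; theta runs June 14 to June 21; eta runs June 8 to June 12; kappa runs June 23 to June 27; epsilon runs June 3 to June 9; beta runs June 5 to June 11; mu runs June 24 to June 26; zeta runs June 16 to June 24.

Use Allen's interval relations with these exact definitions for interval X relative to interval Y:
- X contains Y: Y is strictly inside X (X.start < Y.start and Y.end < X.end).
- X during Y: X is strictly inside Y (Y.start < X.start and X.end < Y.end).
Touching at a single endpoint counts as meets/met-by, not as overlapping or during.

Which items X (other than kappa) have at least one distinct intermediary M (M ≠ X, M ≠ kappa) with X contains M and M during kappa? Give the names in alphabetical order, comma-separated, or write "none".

Target kappa = [June 23, June 27].
Intermediaries M with M during kappa: mu.
Via mu — items with X contains mu: none.
Union: none.

none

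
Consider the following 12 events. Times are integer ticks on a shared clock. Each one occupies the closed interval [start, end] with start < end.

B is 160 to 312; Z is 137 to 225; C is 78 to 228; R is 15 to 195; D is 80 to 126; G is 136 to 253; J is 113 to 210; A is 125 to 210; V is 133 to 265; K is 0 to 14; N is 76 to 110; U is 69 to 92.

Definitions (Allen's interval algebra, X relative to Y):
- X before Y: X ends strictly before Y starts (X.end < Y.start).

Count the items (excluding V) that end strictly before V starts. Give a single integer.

4

Target V = [133, 265].
A [125, 210] → overlaps → no.
B [160, 312] → overlapped-by → no.
C [78, 228] → overlaps → no.
D [80, 126] → before → counts.
G [136, 253] → during → no.
J [113, 210] → overlaps → no.
K [0, 14] → before → counts.
N [76, 110] → before → counts.
R [15, 195] → overlaps → no.
U [69, 92] → before → counts.
Z [137, 225] → during → no.
Total: 4.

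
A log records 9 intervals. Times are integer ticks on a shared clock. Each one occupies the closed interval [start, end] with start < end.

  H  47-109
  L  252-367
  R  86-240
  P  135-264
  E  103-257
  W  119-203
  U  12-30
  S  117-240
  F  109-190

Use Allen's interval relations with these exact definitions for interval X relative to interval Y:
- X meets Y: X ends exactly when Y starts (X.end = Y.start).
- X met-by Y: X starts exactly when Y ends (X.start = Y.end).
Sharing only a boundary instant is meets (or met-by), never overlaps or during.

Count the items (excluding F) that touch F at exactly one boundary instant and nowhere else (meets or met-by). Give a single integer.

Target F = [109, 190].
E [103, 257] → contains → no.
H [47, 109] → meets → counts.
L [252, 367] → after → no.
P [135, 264] → overlapped-by → no.
R [86, 240] → contains → no.
S [117, 240] → overlapped-by → no.
U [12, 30] → before → no.
W [119, 203] → overlapped-by → no.
Total: 1.

1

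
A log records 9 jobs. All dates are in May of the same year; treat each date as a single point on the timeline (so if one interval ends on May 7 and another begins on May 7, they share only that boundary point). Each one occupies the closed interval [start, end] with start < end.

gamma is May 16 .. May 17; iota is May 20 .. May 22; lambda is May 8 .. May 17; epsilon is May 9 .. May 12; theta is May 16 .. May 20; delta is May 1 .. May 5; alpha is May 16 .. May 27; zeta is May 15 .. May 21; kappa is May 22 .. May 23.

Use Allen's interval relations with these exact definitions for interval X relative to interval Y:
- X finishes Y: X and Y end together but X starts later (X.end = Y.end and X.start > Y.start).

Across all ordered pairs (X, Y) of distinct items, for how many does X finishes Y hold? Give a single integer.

1

Checking all 72 ordered pairs for relation 'finishes'; matching pairs in alphabetical order:
(gamma, lambda): gamma finishes lambda ✓
Count: 1.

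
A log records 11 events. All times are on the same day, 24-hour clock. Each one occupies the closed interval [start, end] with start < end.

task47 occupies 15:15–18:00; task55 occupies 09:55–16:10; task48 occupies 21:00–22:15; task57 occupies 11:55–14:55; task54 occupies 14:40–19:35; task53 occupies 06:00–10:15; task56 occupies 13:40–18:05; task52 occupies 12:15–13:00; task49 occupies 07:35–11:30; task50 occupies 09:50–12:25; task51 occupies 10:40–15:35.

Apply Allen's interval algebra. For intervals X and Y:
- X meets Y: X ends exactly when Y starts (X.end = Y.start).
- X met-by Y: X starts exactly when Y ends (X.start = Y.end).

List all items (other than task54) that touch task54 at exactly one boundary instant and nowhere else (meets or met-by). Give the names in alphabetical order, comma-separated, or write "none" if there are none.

Target task54 = [14:40, 19:35].
task47 [15:15, 18:00] → during → no.
task48 [21:00, 22:15] → after → no.
task49 [07:35, 11:30] → before → no.
task50 [09:50, 12:25] → before → no.
task51 [10:40, 15:35] → overlaps → no.
task52 [12:15, 13:00] → before → no.
task53 [06:00, 10:15] → before → no.
task55 [09:55, 16:10] → overlaps → no.
task56 [13:40, 18:05] → overlaps → no.
task57 [11:55, 14:55] → overlaps → no.
Result: none.

none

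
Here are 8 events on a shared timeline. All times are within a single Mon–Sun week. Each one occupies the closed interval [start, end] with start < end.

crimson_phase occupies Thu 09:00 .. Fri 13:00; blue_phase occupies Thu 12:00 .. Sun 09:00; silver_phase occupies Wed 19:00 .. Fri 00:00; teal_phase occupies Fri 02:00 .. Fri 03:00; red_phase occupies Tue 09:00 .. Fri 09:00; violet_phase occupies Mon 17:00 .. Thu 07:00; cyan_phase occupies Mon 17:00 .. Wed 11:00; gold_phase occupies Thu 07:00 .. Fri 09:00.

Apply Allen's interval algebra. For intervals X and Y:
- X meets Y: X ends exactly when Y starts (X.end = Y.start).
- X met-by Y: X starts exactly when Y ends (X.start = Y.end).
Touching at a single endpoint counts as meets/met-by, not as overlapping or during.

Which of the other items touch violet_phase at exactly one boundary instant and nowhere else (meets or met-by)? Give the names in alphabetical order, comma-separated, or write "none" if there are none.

Target violet_phase = [Mon 17:00, Thu 07:00].
blue_phase [Thu 12:00, Sun 09:00] → after → no.
crimson_phase [Thu 09:00, Fri 13:00] → after → no.
cyan_phase [Mon 17:00, Wed 11:00] → starts → no.
gold_phase [Thu 07:00, Fri 09:00] → met-by → yes.
red_phase [Tue 09:00, Fri 09:00] → overlapped-by → no.
silver_phase [Wed 19:00, Fri 00:00] → overlapped-by → no.
teal_phase [Fri 02:00, Fri 03:00] → after → no.
Result: gold_phase.

gold_phase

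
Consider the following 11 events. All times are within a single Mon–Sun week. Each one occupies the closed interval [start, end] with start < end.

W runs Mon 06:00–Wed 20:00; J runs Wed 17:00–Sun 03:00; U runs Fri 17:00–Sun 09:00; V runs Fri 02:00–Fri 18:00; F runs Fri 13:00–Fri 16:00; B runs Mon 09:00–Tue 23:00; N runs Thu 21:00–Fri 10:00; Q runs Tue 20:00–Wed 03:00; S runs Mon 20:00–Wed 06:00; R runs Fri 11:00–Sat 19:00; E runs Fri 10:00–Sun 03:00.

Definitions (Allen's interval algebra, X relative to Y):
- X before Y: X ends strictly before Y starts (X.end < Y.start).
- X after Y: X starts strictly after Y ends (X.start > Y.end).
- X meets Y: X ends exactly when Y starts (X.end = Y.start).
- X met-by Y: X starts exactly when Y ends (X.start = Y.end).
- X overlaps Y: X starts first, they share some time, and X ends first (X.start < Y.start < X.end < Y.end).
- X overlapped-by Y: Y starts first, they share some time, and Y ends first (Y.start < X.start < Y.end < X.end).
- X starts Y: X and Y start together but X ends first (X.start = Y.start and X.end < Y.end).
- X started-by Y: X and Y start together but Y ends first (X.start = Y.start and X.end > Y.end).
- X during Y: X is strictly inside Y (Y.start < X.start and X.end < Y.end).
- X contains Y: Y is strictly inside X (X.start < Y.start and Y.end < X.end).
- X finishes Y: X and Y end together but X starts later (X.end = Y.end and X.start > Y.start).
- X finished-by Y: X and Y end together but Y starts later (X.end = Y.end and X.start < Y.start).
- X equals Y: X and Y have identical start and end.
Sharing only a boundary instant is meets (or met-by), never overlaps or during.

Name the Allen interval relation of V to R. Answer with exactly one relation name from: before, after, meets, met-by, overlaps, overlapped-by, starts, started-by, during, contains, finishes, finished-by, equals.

overlaps

V = [Fri 02:00, Fri 18:00]; R = [Fri 11:00, Sat 19:00].
Compare endpoints: V.start < R.start, V.start < R.end, V.end > R.start, V.end < R.end.
That pattern is 'overlaps'.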